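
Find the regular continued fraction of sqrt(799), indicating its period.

Write x_i = (sqrt(799) + m_i)/d_i with (m_0, d_0) = (0, 1). a_0 = floor(sqrt(799)) = 28, since 28^2 = 784 <= 799 < 841 = 29^2.
Iterate m_{i+1} = d_i*a_i - m_i, d_{i+1} = (799 - m_{i+1}^2)/d_i, a_{i+1} = floor((a_0 + m_{i+1})/d_{i+1}):
  m_1 = 1*28 - 0 = 28, d_1 = (799 - 28^2)/1 = 15/1 = 15, a_1 = floor((28 + 28)/15) = 3.
  m_2 = 15*3 - 28 = 17, d_2 = (799 - 17^2)/15 = 510/15 = 34, a_2 = floor((28 + 17)/34) = 1.
  m_3 = 34*1 - 17 = 17, d_3 = (799 - 17^2)/34 = 510/34 = 15, a_3 = floor((28 + 17)/15) = 3.
  m_4 = 15*3 - 17 = 28, d_4 = (799 - 28^2)/15 = 15/15 = 1, a_4 = floor((28 + 28)/1) = 56.
  m_5 = 1*56 - 28 = 28, d_5 = (799 - 28^2)/1 = 15/1 = 15: (m_5, d_5) = (m_1, d_1) = (28, 15), so from here the quotients repeat a_1, ..., a_4; the period length is 4.
Hence the expansion of sqrt(799) is a_0 = 28 followed by the repeating block 3, 1, 3, 56 (period 4).

[28; (3, 1, 3, 56)]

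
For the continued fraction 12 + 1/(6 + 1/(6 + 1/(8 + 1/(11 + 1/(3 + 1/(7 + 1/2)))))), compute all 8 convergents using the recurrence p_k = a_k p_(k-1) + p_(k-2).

12/1, 73/6, 450/37, 3673/302, 40853/3359, 126232/10379, 924477/76012, 1975186/162403

Using the convergent recurrence p_i = a_i*p_{i-1} + p_{i-2}, q_i = a_i*q_{i-1} + q_{i-2} with p_{-2}=0, p_{-1}=1, q_{-2}=1, q_{-1}=0:
  i=0: a_0=12, p_0 = 12*1 + 0 = 12, q_0 = 12*0 + 1 = 1.
  i=1: a_1=6, p_1 = 6*12 + 1 = 73, q_1 = 6*1 + 0 = 6.
  i=2: a_2=6, p_2 = 6*73 + 12 = 450, q_2 = 6*6 + 1 = 37.
  i=3: a_3=8, p_3 = 8*450 + 73 = 3673, q_3 = 8*37 + 6 = 302.
  i=4: a_4=11, p_4 = 11*3673 + 450 = 40853, q_4 = 11*302 + 37 = 3359.
  i=5: a_5=3, p_5 = 3*40853 + 3673 = 126232, q_5 = 3*3359 + 302 = 10379.
  i=6: a_6=7, p_6 = 7*126232 + 40853 = 924477, q_6 = 7*10379 + 3359 = 76012.
  i=7: a_7=2, p_7 = 2*924477 + 126232 = 1975186, q_7 = 2*76012 + 10379 = 162403.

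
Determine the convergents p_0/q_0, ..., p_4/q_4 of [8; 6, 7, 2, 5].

Using the convergent recurrence p_i = a_i*p_{i-1} + p_{i-2}, q_i = a_i*q_{i-1} + q_{i-2} with p_{-2}=0, p_{-1}=1, q_{-2}=1, q_{-1}=0:
  i=0: a_0=8, p_0 = 8*1 + 0 = 8, q_0 = 8*0 + 1 = 1.
  i=1: a_1=6, p_1 = 6*8 + 1 = 49, q_1 = 6*1 + 0 = 6.
  i=2: a_2=7, p_2 = 7*49 + 8 = 351, q_2 = 7*6 + 1 = 43.
  i=3: a_3=2, p_3 = 2*351 + 49 = 751, q_3 = 2*43 + 6 = 92.
  i=4: a_4=5, p_4 = 5*751 + 351 = 4106, q_4 = 5*92 + 43 = 503.

8/1, 49/6, 351/43, 751/92, 4106/503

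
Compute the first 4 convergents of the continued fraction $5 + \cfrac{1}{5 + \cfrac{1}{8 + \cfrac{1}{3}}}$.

Using the convergent recurrence p_i = a_i*p_{i-1} + p_{i-2}, q_i = a_i*q_{i-1} + q_{i-2} with p_{-2}=0, p_{-1}=1, q_{-2}=1, q_{-1}=0:
  i=0: a_0=5, p_0 = 5*1 + 0 = 5, q_0 = 5*0 + 1 = 1.
  i=1: a_1=5, p_1 = 5*5 + 1 = 26, q_1 = 5*1 + 0 = 5.
  i=2: a_2=8, p_2 = 8*26 + 5 = 213, q_2 = 8*5 + 1 = 41.
  i=3: a_3=3, p_3 = 3*213 + 26 = 665, q_3 = 3*41 + 5 = 128.

5/1, 26/5, 213/41, 665/128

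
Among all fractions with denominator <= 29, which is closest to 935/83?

Expand x = 935/83 as a continued fraction with the Euclidean algorithm:
  935 = 11*83 + 22, so a_0 = 11.
  83 = 3*22 + 17, so a_1 = 3.
  22 = 1*17 + 5, so a_2 = 1.
  17 = 3*5 + 2, so a_3 = 3.
  5 = 2*2 + 1, so a_4 = 2.
  2 = 2*1 + 0, so a_5 = 2.
so x = [11; 3, 1, 3, 2, 2].
Convergents (p_i = a_i*p_{i-1} + p_{i-2}, q_i = a_i*q_{i-1} + q_{i-2} with p_{-2}=0, p_{-1}=1, q_{-2}=1, q_{-1}=0), until the denominator exceeds 29:
  i=0: a_0=11, p_0 = 11*1 + 0 = 11, q_0 = 11*0 + 1 = 1.
  i=1: a_1=3, p_1 = 3*11 + 1 = 34, q_1 = 3*1 + 0 = 3.
  i=2: a_2=1, p_2 = 1*34 + 11 = 45, q_2 = 1*3 + 1 = 4.
  i=3: a_3=3, p_3 = 3*45 + 34 = 169, q_3 = 3*4 + 3 = 15.
  i=4: a_4=2, p_4 = 2*169 + 45 = 383, q_4 = 2*15 + 4 = 34.
q_4 = 34 > 29, so the last convergent with denominator <= 29 is p_3/q_3 = 169/15.
The closest fraction with denominator <= 29 is either p_3/q_3 or the intermediate fraction (k*p_3 + p_2)/(k*q_3 + q_2) with the largest k >= 1 whose denominator stays <= 29; these approach x as k grows, and every other convergent or intermediate fraction in range is farther away.
Largest k: floor((29 - q_2)/q_3) = floor((29 - 4)/15) = 1.
That gives (1*169 + 45)/(1*15 + 4) = 214/19.
Compare the errors: |x - 169/15| = |935*15 - 169*83|/(83*15) = 2/1245, and |x - 214/19| = |935*19 - 214*83|/(83*19) = 3/1577.
Cross-multiplying, 2*1577 = 3154 < 3735 = 3*1245, so 2/1245 is smaller: the convergent 169/15 is closer to x than 214/19.

169/15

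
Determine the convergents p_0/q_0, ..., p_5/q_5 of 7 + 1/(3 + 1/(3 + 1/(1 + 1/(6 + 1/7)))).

7/1, 22/3, 73/10, 95/13, 643/88, 4596/629

Using the convergent recurrence p_i = a_i*p_{i-1} + p_{i-2}, q_i = a_i*q_{i-1} + q_{i-2} with p_{-2}=0, p_{-1}=1, q_{-2}=1, q_{-1}=0:
  i=0: a_0=7, p_0 = 7*1 + 0 = 7, q_0 = 7*0 + 1 = 1.
  i=1: a_1=3, p_1 = 3*7 + 1 = 22, q_1 = 3*1 + 0 = 3.
  i=2: a_2=3, p_2 = 3*22 + 7 = 73, q_2 = 3*3 + 1 = 10.
  i=3: a_3=1, p_3 = 1*73 + 22 = 95, q_3 = 1*10 + 3 = 13.
  i=4: a_4=6, p_4 = 6*95 + 73 = 643, q_4 = 6*13 + 10 = 88.
  i=5: a_5=7, p_5 = 7*643 + 95 = 4596, q_5 = 7*88 + 13 = 629.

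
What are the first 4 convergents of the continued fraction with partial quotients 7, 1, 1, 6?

Using the convergent recurrence p_i = a_i*p_{i-1} + p_{i-2}, q_i = a_i*q_{i-1} + q_{i-2} with p_{-2}=0, p_{-1}=1, q_{-2}=1, q_{-1}=0:
  i=0: a_0=7, p_0 = 7*1 + 0 = 7, q_0 = 7*0 + 1 = 1.
  i=1: a_1=1, p_1 = 1*7 + 1 = 8, q_1 = 1*1 + 0 = 1.
  i=2: a_2=1, p_2 = 1*8 + 7 = 15, q_2 = 1*1 + 1 = 2.
  i=3: a_3=6, p_3 = 6*15 + 8 = 98, q_3 = 6*2 + 1 = 13.

7/1, 8/1, 15/2, 98/13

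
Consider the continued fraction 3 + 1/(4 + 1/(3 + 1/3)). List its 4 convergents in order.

3/1, 13/4, 42/13, 139/43

Using the convergent recurrence p_i = a_i*p_{i-1} + p_{i-2}, q_i = a_i*q_{i-1} + q_{i-2} with p_{-2}=0, p_{-1}=1, q_{-2}=1, q_{-1}=0:
  i=0: a_0=3, p_0 = 3*1 + 0 = 3, q_0 = 3*0 + 1 = 1.
  i=1: a_1=4, p_1 = 4*3 + 1 = 13, q_1 = 4*1 + 0 = 4.
  i=2: a_2=3, p_2 = 3*13 + 3 = 42, q_2 = 3*4 + 1 = 13.
  i=3: a_3=3, p_3 = 3*42 + 13 = 139, q_3 = 3*13 + 4 = 43.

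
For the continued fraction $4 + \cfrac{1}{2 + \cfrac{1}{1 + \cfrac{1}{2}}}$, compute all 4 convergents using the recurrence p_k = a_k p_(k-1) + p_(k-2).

4/1, 9/2, 13/3, 35/8

Using the convergent recurrence p_i = a_i*p_{i-1} + p_{i-2}, q_i = a_i*q_{i-1} + q_{i-2} with p_{-2}=0, p_{-1}=1, q_{-2}=1, q_{-1}=0:
  i=0: a_0=4, p_0 = 4*1 + 0 = 4, q_0 = 4*0 + 1 = 1.
  i=1: a_1=2, p_1 = 2*4 + 1 = 9, q_1 = 2*1 + 0 = 2.
  i=2: a_2=1, p_2 = 1*9 + 4 = 13, q_2 = 1*2 + 1 = 3.
  i=3: a_3=2, p_3 = 2*13 + 9 = 35, q_3 = 2*3 + 2 = 8.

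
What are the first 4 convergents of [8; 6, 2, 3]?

Using the convergent recurrence p_i = a_i*p_{i-1} + p_{i-2}, q_i = a_i*q_{i-1} + q_{i-2} with p_{-2}=0, p_{-1}=1, q_{-2}=1, q_{-1}=0:
  i=0: a_0=8, p_0 = 8*1 + 0 = 8, q_0 = 8*0 + 1 = 1.
  i=1: a_1=6, p_1 = 6*8 + 1 = 49, q_1 = 6*1 + 0 = 6.
  i=2: a_2=2, p_2 = 2*49 + 8 = 106, q_2 = 2*6 + 1 = 13.
  i=3: a_3=3, p_3 = 3*106 + 49 = 367, q_3 = 3*13 + 6 = 45.

8/1, 49/6, 106/13, 367/45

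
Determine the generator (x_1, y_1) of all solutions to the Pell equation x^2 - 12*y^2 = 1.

(x, y) = (7, 2)

First expand sqrt(12) as a continued fraction. With x_i = (sqrt(12) + m_i)/d_i and (m_0, d_0) = (0, 1): a_0 = floor(sqrt(12)) = 3, since 3^2 = 9 <= 12 < 16 = 4^2.
Iterate m_{i+1} = d_i*a_i - m_i, d_{i+1} = (12 - m_{i+1}^2)/d_i, a_{i+1} = floor((a_0 + m_{i+1})/d_{i+1}):
  m_1 = 1*3 - 0 = 3, d_1 = (12 - 3^2)/1 = 3/1 = 3, a_1 = floor((3 + 3)/3) = 2.
  m_2 = 3*2 - 3 = 3, d_2 = (12 - 3^2)/3 = 3/3 = 1, a_2 = floor((3 + 3)/1) = 6.
  m_3 = 1*6 - 3 = 3, d_3 = (12 - 3^2)/1 = 3/1 = 3: (m_3, d_3) = (m_1, d_1) = (3, 3), so from here the quotients repeat a_1, a_2; the period length is 2.
So sqrt(12) = [3; (2, 6)] with period length k = 2.
k is even, so the fundamental solution of x^2 - 12y^2 = 1 is (p_{k-1}, q_{k-1}) = (p_1, q_1); compute convergents through index 1.
Convergents (p_i = a_i*p_{i-1} + p_{i-2}, q_i = a_i*q_{i-1} + q_{i-2} with p_{-2}=0, p_{-1}=1, q_{-2}=1, q_{-1}=0):
  i=0: a_0=3, p_0 = 3*1 + 0 = 3, q_0 = 3*0 + 1 = 1.
  i=1: a_1=2, p_1 = 2*3 + 1 = 7, q_1 = 2*1 + 0 = 2.
Check: 7^2 - 12*2^2 = 49 - 48 = 1, so (x, y) = (7, 2) solves the equation, and by the theorem it is the least positive solution.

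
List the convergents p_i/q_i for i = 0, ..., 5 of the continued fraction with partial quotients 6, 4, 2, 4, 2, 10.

Using the convergent recurrence p_i = a_i*p_{i-1} + p_{i-2}, q_i = a_i*q_{i-1} + q_{i-2} with p_{-2}=0, p_{-1}=1, q_{-2}=1, q_{-1}=0:
  i=0: a_0=6, p_0 = 6*1 + 0 = 6, q_0 = 6*0 + 1 = 1.
  i=1: a_1=4, p_1 = 4*6 + 1 = 25, q_1 = 4*1 + 0 = 4.
  i=2: a_2=2, p_2 = 2*25 + 6 = 56, q_2 = 2*4 + 1 = 9.
  i=3: a_3=4, p_3 = 4*56 + 25 = 249, q_3 = 4*9 + 4 = 40.
  i=4: a_4=2, p_4 = 2*249 + 56 = 554, q_4 = 2*40 + 9 = 89.
  i=5: a_5=10, p_5 = 10*554 + 249 = 5789, q_5 = 10*89 + 40 = 930.

6/1, 25/4, 56/9, 249/40, 554/89, 5789/930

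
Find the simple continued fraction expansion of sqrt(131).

[11; (2, 4, 11, 4, 2, 22)]

Write x_i = (sqrt(131) + m_i)/d_i with (m_0, d_0) = (0, 1). a_0 = floor(sqrt(131)) = 11, since 11^2 = 121 <= 131 < 144 = 12^2.
Iterate m_{i+1} = d_i*a_i - m_i, d_{i+1} = (131 - m_{i+1}^2)/d_i, a_{i+1} = floor((a_0 + m_{i+1})/d_{i+1}):
  m_1 = 1*11 - 0 = 11, d_1 = (131 - 11^2)/1 = 10/1 = 10, a_1 = floor((11 + 11)/10) = 2.
  m_2 = 10*2 - 11 = 9, d_2 = (131 - 9^2)/10 = 50/10 = 5, a_2 = floor((11 + 9)/5) = 4.
  m_3 = 5*4 - 9 = 11, d_3 = (131 - 11^2)/5 = 10/5 = 2, a_3 = floor((11 + 11)/2) = 11.
  m_4 = 2*11 - 11 = 11, d_4 = (131 - 11^2)/2 = 10/2 = 5, a_4 = floor((11 + 11)/5) = 4.
  m_5 = 5*4 - 11 = 9, d_5 = (131 - 9^2)/5 = 50/5 = 10, a_5 = floor((11 + 9)/10) = 2.
  m_6 = 10*2 - 9 = 11, d_6 = (131 - 11^2)/10 = 10/10 = 1, a_6 = floor((11 + 11)/1) = 22.
  m_7 = 1*22 - 11 = 11, d_7 = (131 - 11^2)/1 = 10/1 = 10: (m_7, d_7) = (m_1, d_1) = (11, 10), so from here the quotients repeat a_1, ..., a_6; the period length is 6.
Hence the expansion of sqrt(131) is a_0 = 11 followed by the repeating block 2, 4, 11, 4, 2, 22 (period 6).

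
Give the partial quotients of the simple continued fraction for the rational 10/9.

[1; 9]

Run the Euclidean algorithm on 10 and 9; the successive quotients are the partial quotients a_0, a_1, ... (each step inverts the fractional part left over by the previous one):
  10 = 1*9 + 1, so a_0 = 1.
  9 = 9*1 + 0, so a_1 = 9.
The remainder reaches 0 after 2 divisions, so the expansion has 2 partial quotients, read off in order.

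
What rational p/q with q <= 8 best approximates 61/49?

Expand x = 61/49 as a continued fraction with the Euclidean algorithm:
  61 = 1*49 + 12, so a_0 = 1.
  49 = 4*12 + 1, so a_1 = 4.
  12 = 12*1 + 0, so a_2 = 12.
so x = [1; 4, 12].
Convergents (p_i = a_i*p_{i-1} + p_{i-2}, q_i = a_i*q_{i-1} + q_{i-2} with p_{-2}=0, p_{-1}=1, q_{-2}=1, q_{-1}=0), until the denominator exceeds 8:
  i=0: a_0=1, p_0 = 1*1 + 0 = 1, q_0 = 1*0 + 1 = 1.
  i=1: a_1=4, p_1 = 4*1 + 1 = 5, q_1 = 4*1 + 0 = 4.
  i=2: a_2=12, p_2 = 12*5 + 1 = 61, q_2 = 12*4 + 1 = 49.
q_2 = 49 > 8, so the last convergent with denominator <= 8 is p_1/q_1 = 5/4.
The closest fraction with denominator <= 8 is either p_1/q_1 or the intermediate fraction (k*p_1 + p_0)/(k*q_1 + q_0) with the largest k >= 1 whose denominator stays <= 8; these approach x as k grows, and every other convergent or intermediate fraction in range is farther away.
Largest k: floor((8 - q_0)/q_1) = floor((8 - 1)/4) = 1.
That gives (1*5 + 1)/(1*4 + 1) = 6/5.
Compare the errors: |x - 5/4| = |61*4 - 5*49|/(49*4) = 1/196, and |x - 6/5| = |61*5 - 6*49|/(49*5) = 11/245.
Cross-multiplying, 1*245 = 245 < 2156 = 11*196, so 1/196 is smaller: the convergent 5/4 is closer to x than 6/5.

5/4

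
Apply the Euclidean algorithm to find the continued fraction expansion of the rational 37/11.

Run the Euclidean algorithm on 37 and 11; the successive quotients are the partial quotients a_0, a_1, ... (each step inverts the fractional part left over by the previous one):
  37 = 3*11 + 4, so a_0 = 3.
  11 = 2*4 + 3, so a_1 = 2.
  4 = 1*3 + 1, so a_2 = 1.
  3 = 3*1 + 0, so a_3 = 3.
The remainder reaches 0 after 4 divisions, so the expansion has 4 partial quotients, read off in order.

[3; 2, 1, 3]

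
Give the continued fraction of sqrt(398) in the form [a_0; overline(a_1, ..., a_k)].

Write x_i = (sqrt(398) + m_i)/d_i with (m_0, d_0) = (0, 1). a_0 = floor(sqrt(398)) = 19, since 19^2 = 361 <= 398 < 400 = 20^2.
Iterate m_{i+1} = d_i*a_i - m_i, d_{i+1} = (398 - m_{i+1}^2)/d_i, a_{i+1} = floor((a_0 + m_{i+1})/d_{i+1}):
  m_1 = 1*19 - 0 = 19, d_1 = (398 - 19^2)/1 = 37/1 = 37, a_1 = floor((19 + 19)/37) = 1.
  m_2 = 37*1 - 19 = 18, d_2 = (398 - 18^2)/37 = 74/37 = 2, a_2 = floor((19 + 18)/2) = 18.
  m_3 = 2*18 - 18 = 18, d_3 = (398 - 18^2)/2 = 74/2 = 37, a_3 = floor((19 + 18)/37) = 1.
  m_4 = 37*1 - 18 = 19, d_4 = (398 - 19^2)/37 = 37/37 = 1, a_4 = floor((19 + 19)/1) = 38.
  m_5 = 1*38 - 19 = 19, d_5 = (398 - 19^2)/1 = 37/1 = 37: (m_5, d_5) = (m_1, d_1) = (19, 37), so from here the quotients repeat a_1, ..., a_4; the period length is 4.
Hence the expansion of sqrt(398) is a_0 = 19 followed by the repeating block 1, 18, 1, 38 (period 4).

[19; overline(1, 18, 1, 38)]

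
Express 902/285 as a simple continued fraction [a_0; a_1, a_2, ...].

[3; 6, 15, 1, 2]

Run the Euclidean algorithm on 902 and 285; the successive quotients are the partial quotients a_0, a_1, ... (each step inverts the fractional part left over by the previous one):
  902 = 3*285 + 47, so a_0 = 3.
  285 = 6*47 + 3, so a_1 = 6.
  47 = 15*3 + 2, so a_2 = 15.
  3 = 1*2 + 1, so a_3 = 1.
  2 = 2*1 + 0, so a_4 = 2.
The remainder reaches 0 after 5 divisions, so the expansion has 5 partial quotients, read off in order.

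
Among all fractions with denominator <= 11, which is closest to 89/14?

Expand x = 89/14 as a continued fraction with the Euclidean algorithm:
  89 = 6*14 + 5, so a_0 = 6.
  14 = 2*5 + 4, so a_1 = 2.
  5 = 1*4 + 1, so a_2 = 1.
  4 = 4*1 + 0, so a_3 = 4.
so x = [6; 2, 1, 4].
Convergents (p_i = a_i*p_{i-1} + p_{i-2}, q_i = a_i*q_{i-1} + q_{i-2} with p_{-2}=0, p_{-1}=1, q_{-2}=1, q_{-1}=0), until the denominator exceeds 11:
  i=0: a_0=6, p_0 = 6*1 + 0 = 6, q_0 = 6*0 + 1 = 1.
  i=1: a_1=2, p_1 = 2*6 + 1 = 13, q_1 = 2*1 + 0 = 2.
  i=2: a_2=1, p_2 = 1*13 + 6 = 19, q_2 = 1*2 + 1 = 3.
  i=3: a_3=4, p_3 = 4*19 + 13 = 89, q_3 = 4*3 + 2 = 14.
q_3 = 14 > 11, so the last convergent with denominator <= 11 is p_2/q_2 = 19/3.
The closest fraction with denominator <= 11 is either p_2/q_2 or the intermediate fraction (k*p_2 + p_1)/(k*q_2 + q_1) with the largest k >= 1 whose denominator stays <= 11; these approach x as k grows, and every other convergent or intermediate fraction in range is farther away.
Largest k: floor((11 - q_1)/q_2) = floor((11 - 2)/3) = 3.
That gives (3*19 + 13)/(3*3 + 2) = 70/11.
Compare the errors: |x - 19/3| = |89*3 - 19*14|/(14*3) = 1/42, and |x - 70/11| = |89*11 - 70*14|/(14*11) = 1/154.
Cross-multiplying, 1*42 = 42 < 154 = 1*154, so 1/154 is smaller: the intermediate fraction 70/11 is closer to x than 19/3.

70/11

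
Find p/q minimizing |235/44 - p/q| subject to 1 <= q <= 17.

Expand x = 235/44 as a continued fraction with the Euclidean algorithm:
  235 = 5*44 + 15, so a_0 = 5.
  44 = 2*15 + 14, so a_1 = 2.
  15 = 1*14 + 1, so a_2 = 1.
  14 = 14*1 + 0, so a_3 = 14.
so x = [5; 2, 1, 14].
Convergents (p_i = a_i*p_{i-1} + p_{i-2}, q_i = a_i*q_{i-1} + q_{i-2} with p_{-2}=0, p_{-1}=1, q_{-2}=1, q_{-1}=0), until the denominator exceeds 17:
  i=0: a_0=5, p_0 = 5*1 + 0 = 5, q_0 = 5*0 + 1 = 1.
  i=1: a_1=2, p_1 = 2*5 + 1 = 11, q_1 = 2*1 + 0 = 2.
  i=2: a_2=1, p_2 = 1*11 + 5 = 16, q_2 = 1*2 + 1 = 3.
  i=3: a_3=14, p_3 = 14*16 + 11 = 235, q_3 = 14*3 + 2 = 44.
q_3 = 44 > 17, so the last convergent with denominator <= 17 is p_2/q_2 = 16/3.
The closest fraction with denominator <= 17 is either p_2/q_2 or the intermediate fraction (k*p_2 + p_1)/(k*q_2 + q_1) with the largest k >= 1 whose denominator stays <= 17; these approach x as k grows, and every other convergent or intermediate fraction in range is farther away.
Largest k: floor((17 - q_1)/q_2) = floor((17 - 2)/3) = 5.
That gives (5*16 + 11)/(5*3 + 2) = 91/17.
Compare the errors: |x - 16/3| = |235*3 - 16*44|/(44*3) = 1/132, and |x - 91/17| = |235*17 - 91*44|/(44*17) = 9/748.
Cross-multiplying, 1*748 = 748 < 1188 = 9*132, so 1/132 is smaller: the convergent 16/3 is closer to x than 91/17.

16/3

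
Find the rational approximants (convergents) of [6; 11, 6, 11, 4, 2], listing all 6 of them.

6/1, 67/11, 408/67, 4555/748, 18628/3059, 41811/6866

Using the convergent recurrence p_i = a_i*p_{i-1} + p_{i-2}, q_i = a_i*q_{i-1} + q_{i-2} with p_{-2}=0, p_{-1}=1, q_{-2}=1, q_{-1}=0:
  i=0: a_0=6, p_0 = 6*1 + 0 = 6, q_0 = 6*0 + 1 = 1.
  i=1: a_1=11, p_1 = 11*6 + 1 = 67, q_1 = 11*1 + 0 = 11.
  i=2: a_2=6, p_2 = 6*67 + 6 = 408, q_2 = 6*11 + 1 = 67.
  i=3: a_3=11, p_3 = 11*408 + 67 = 4555, q_3 = 11*67 + 11 = 748.
  i=4: a_4=4, p_4 = 4*4555 + 408 = 18628, q_4 = 4*748 + 67 = 3059.
  i=5: a_5=2, p_5 = 2*18628 + 4555 = 41811, q_5 = 2*3059 + 748 = 6866.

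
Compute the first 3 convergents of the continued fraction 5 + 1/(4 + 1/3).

5/1, 21/4, 68/13

Using the convergent recurrence p_i = a_i*p_{i-1} + p_{i-2}, q_i = a_i*q_{i-1} + q_{i-2} with p_{-2}=0, p_{-1}=1, q_{-2}=1, q_{-1}=0:
  i=0: a_0=5, p_0 = 5*1 + 0 = 5, q_0 = 5*0 + 1 = 1.
  i=1: a_1=4, p_1 = 4*5 + 1 = 21, q_1 = 4*1 + 0 = 4.
  i=2: a_2=3, p_2 = 3*21 + 5 = 68, q_2 = 3*4 + 1 = 13.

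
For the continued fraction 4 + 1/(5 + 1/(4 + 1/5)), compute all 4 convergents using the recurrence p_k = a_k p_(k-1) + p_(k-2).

4/1, 21/5, 88/21, 461/110

Using the convergent recurrence p_i = a_i*p_{i-1} + p_{i-2}, q_i = a_i*q_{i-1} + q_{i-2} with p_{-2}=0, p_{-1}=1, q_{-2}=1, q_{-1}=0:
  i=0: a_0=4, p_0 = 4*1 + 0 = 4, q_0 = 4*0 + 1 = 1.
  i=1: a_1=5, p_1 = 5*4 + 1 = 21, q_1 = 5*1 + 0 = 5.
  i=2: a_2=4, p_2 = 4*21 + 4 = 88, q_2 = 4*5 + 1 = 21.
  i=3: a_3=5, p_3 = 5*88 + 21 = 461, q_3 = 5*21 + 5 = 110.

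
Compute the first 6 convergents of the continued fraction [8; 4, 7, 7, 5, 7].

8/1, 33/4, 239/29, 1706/207, 8769/1064, 63089/7655

Using the convergent recurrence p_i = a_i*p_{i-1} + p_{i-2}, q_i = a_i*q_{i-1} + q_{i-2} with p_{-2}=0, p_{-1}=1, q_{-2}=1, q_{-1}=0:
  i=0: a_0=8, p_0 = 8*1 + 0 = 8, q_0 = 8*0 + 1 = 1.
  i=1: a_1=4, p_1 = 4*8 + 1 = 33, q_1 = 4*1 + 0 = 4.
  i=2: a_2=7, p_2 = 7*33 + 8 = 239, q_2 = 7*4 + 1 = 29.
  i=3: a_3=7, p_3 = 7*239 + 33 = 1706, q_3 = 7*29 + 4 = 207.
  i=4: a_4=5, p_4 = 5*1706 + 239 = 8769, q_4 = 5*207 + 29 = 1064.
  i=5: a_5=7, p_5 = 7*8769 + 1706 = 63089, q_5 = 7*1064 + 207 = 7655.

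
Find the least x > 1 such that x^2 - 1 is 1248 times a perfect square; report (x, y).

First expand sqrt(1248) as a continued fraction. With x_i = (sqrt(1248) + m_i)/d_i and (m_0, d_0) = (0, 1): a_0 = floor(sqrt(1248)) = 35, since 35^2 = 1225 <= 1248 < 1296 = 36^2.
Iterate m_{i+1} = d_i*a_i - m_i, d_{i+1} = (1248 - m_{i+1}^2)/d_i, a_{i+1} = floor((a_0 + m_{i+1})/d_{i+1}):
  m_1 = 1*35 - 0 = 35, d_1 = (1248 - 35^2)/1 = 23/1 = 23, a_1 = floor((35 + 35)/23) = 3.
  m_2 = 23*3 - 35 = 34, d_2 = (1248 - 34^2)/23 = 92/23 = 4, a_2 = floor((35 + 34)/4) = 17.
  m_3 = 4*17 - 34 = 34, d_3 = (1248 - 34^2)/4 = 92/4 = 23, a_3 = floor((35 + 34)/23) = 3.
  m_4 = 23*3 - 34 = 35, d_4 = (1248 - 35^2)/23 = 23/23 = 1, a_4 = floor((35 + 35)/1) = 70.
  m_5 = 1*70 - 35 = 35, d_5 = (1248 - 35^2)/1 = 23/1 = 23: (m_5, d_5) = (m_1, d_1) = (35, 23), so from here the quotients repeat a_1, ..., a_4; the period length is 4.
So sqrt(1248) = [35; (3, 17, 3, 70)] with period length k = 4.
k is even, so the fundamental solution of x^2 - 1248y^2 = 1 is (p_{k-1}, q_{k-1}) = (p_3, q_3); compute convergents through index 3.
Convergents (p_i = a_i*p_{i-1} + p_{i-2}, q_i = a_i*q_{i-1} + q_{i-2} with p_{-2}=0, p_{-1}=1, q_{-2}=1, q_{-1}=0):
  i=0: a_0=35, p_0 = 35*1 + 0 = 35, q_0 = 35*0 + 1 = 1.
  i=1: a_1=3, p_1 = 3*35 + 1 = 106, q_1 = 3*1 + 0 = 3.
  i=2: a_2=17, p_2 = 17*106 + 35 = 1837, q_2 = 17*3 + 1 = 52.
  i=3: a_3=3, p_3 = 3*1837 + 106 = 5617, q_3 = 3*52 + 3 = 159.
Check: 5617^2 - 1248*159^2 = 31550689 - 31550688 = 1, so (x, y) = (5617, 159) solves the equation, and by the theorem it is the least positive solution.

(x, y) = (5617, 159)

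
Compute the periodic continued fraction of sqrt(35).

[5; (1, 10)]

Write x_i = (sqrt(35) + m_i)/d_i with (m_0, d_0) = (0, 1). a_0 = floor(sqrt(35)) = 5, since 5^2 = 25 <= 35 < 36 = 6^2.
Iterate m_{i+1} = d_i*a_i - m_i, d_{i+1} = (35 - m_{i+1}^2)/d_i, a_{i+1} = floor((a_0 + m_{i+1})/d_{i+1}):
  m_1 = 1*5 - 0 = 5, d_1 = (35 - 5^2)/1 = 10/1 = 10, a_1 = floor((5 + 5)/10) = 1.
  m_2 = 10*1 - 5 = 5, d_2 = (35 - 5^2)/10 = 10/10 = 1, a_2 = floor((5 + 5)/1) = 10.
  m_3 = 1*10 - 5 = 5, d_3 = (35 - 5^2)/1 = 10/1 = 10: (m_3, d_3) = (m_1, d_1) = (5, 10), so from here the quotients repeat a_1, a_2; the period length is 2.
Hence the expansion of sqrt(35) is a_0 = 5 followed by the repeating block 1, 10 (period 2).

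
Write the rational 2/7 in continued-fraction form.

[0; 3, 2]

Run the Euclidean algorithm on 2 and 7; the successive quotients are the partial quotients a_0, a_1, ... (each step inverts the fractional part left over by the previous one):
  2 = 0*7 + 2, so a_0 = 0.
  7 = 3*2 + 1, so a_1 = 3.
  2 = 2*1 + 0, so a_2 = 2.
The remainder reaches 0 after 3 divisions, so the expansion has 3 partial quotients, read off in order.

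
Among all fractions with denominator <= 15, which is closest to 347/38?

Expand x = 347/38 as a continued fraction with the Euclidean algorithm:
  347 = 9*38 + 5, so a_0 = 9.
  38 = 7*5 + 3, so a_1 = 7.
  5 = 1*3 + 2, so a_2 = 1.
  3 = 1*2 + 1, so a_3 = 1.
  2 = 2*1 + 0, so a_4 = 2.
so x = [9; 7, 1, 1, 2].
Convergents (p_i = a_i*p_{i-1} + p_{i-2}, q_i = a_i*q_{i-1} + q_{i-2} with p_{-2}=0, p_{-1}=1, q_{-2}=1, q_{-1}=0), until the denominator exceeds 15:
  i=0: a_0=9, p_0 = 9*1 + 0 = 9, q_0 = 9*0 + 1 = 1.
  i=1: a_1=7, p_1 = 7*9 + 1 = 64, q_1 = 7*1 + 0 = 7.
  i=2: a_2=1, p_2 = 1*64 + 9 = 73, q_2 = 1*7 + 1 = 8.
  i=3: a_3=1, p_3 = 1*73 + 64 = 137, q_3 = 1*8 + 7 = 15.
  i=4: a_4=2, p_4 = 2*137 + 73 = 347, q_4 = 2*15 + 8 = 38.
q_4 = 38 > 15, so the last convergent with denominator <= 15 is p_3/q_3 = 137/15.
The closest fraction with denominator <= 15 is either p_3/q_3 or the intermediate fraction (k*p_3 + p_2)/(k*q_3 + q_2) with the largest k >= 1 whose denominator stays <= 15; these approach x as k grows, and every other convergent or intermediate fraction in range is farther away.
Largest k: floor((15 - q_2)/q_3) = floor((15 - 8)/15) = 0.
Since k = 0, no intermediate fraction beyond p_3/q_3 has denominator <= 15, so the convergent 137/15 is the closest (its error is |347*15 - 137*38|/(38*15) = 1/570).

137/15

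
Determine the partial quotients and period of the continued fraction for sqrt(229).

Write x_i = (sqrt(229) + m_i)/d_i with (m_0, d_0) = (0, 1). a_0 = floor(sqrt(229)) = 15, since 15^2 = 225 <= 229 < 256 = 16^2.
Iterate m_{i+1} = d_i*a_i - m_i, d_{i+1} = (229 - m_{i+1}^2)/d_i, a_{i+1} = floor((a_0 + m_{i+1})/d_{i+1}):
  m_1 = 1*15 - 0 = 15, d_1 = (229 - 15^2)/1 = 4/1 = 4, a_1 = floor((15 + 15)/4) = 7.
  m_2 = 4*7 - 15 = 13, d_2 = (229 - 13^2)/4 = 60/4 = 15, a_2 = floor((15 + 13)/15) = 1.
  m_3 = 15*1 - 13 = 2, d_3 = (229 - 2^2)/15 = 225/15 = 15, a_3 = floor((15 + 2)/15) = 1.
  m_4 = 15*1 - 2 = 13, d_4 = (229 - 13^2)/15 = 60/15 = 4, a_4 = floor((15 + 13)/4) = 7.
  m_5 = 4*7 - 13 = 15, d_5 = (229 - 15^2)/4 = 4/4 = 1, a_5 = floor((15 + 15)/1) = 30.
  m_6 = 1*30 - 15 = 15, d_6 = (229 - 15^2)/1 = 4/1 = 4: (m_6, d_6) = (m_1, d_1) = (15, 4), so from here the quotients repeat a_1, ..., a_5; the period length is 5.
Hence the expansion of sqrt(229) is a_0 = 15 followed by the repeating block 7, 1, 1, 7, 30 (period 5).

[15; (7, 1, 1, 7, 30)]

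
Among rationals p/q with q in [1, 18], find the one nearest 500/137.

62/17

Expand x = 500/137 as a continued fraction with the Euclidean algorithm:
  500 = 3*137 + 89, so a_0 = 3.
  137 = 1*89 + 48, so a_1 = 1.
  89 = 1*48 + 41, so a_2 = 1.
  48 = 1*41 + 7, so a_3 = 1.
  41 = 5*7 + 6, so a_4 = 5.
  7 = 1*6 + 1, so a_5 = 1.
  6 = 6*1 + 0, so a_6 = 6.
so x = [3; 1, 1, 1, 5, 1, 6].
Convergents (p_i = a_i*p_{i-1} + p_{i-2}, q_i = a_i*q_{i-1} + q_{i-2} with p_{-2}=0, p_{-1}=1, q_{-2}=1, q_{-1}=0), until the denominator exceeds 18:
  i=0: a_0=3, p_0 = 3*1 + 0 = 3, q_0 = 3*0 + 1 = 1.
  i=1: a_1=1, p_1 = 1*3 + 1 = 4, q_1 = 1*1 + 0 = 1.
  i=2: a_2=1, p_2 = 1*4 + 3 = 7, q_2 = 1*1 + 1 = 2.
  i=3: a_3=1, p_3 = 1*7 + 4 = 11, q_3 = 1*2 + 1 = 3.
  i=4: a_4=5, p_4 = 5*11 + 7 = 62, q_4 = 5*3 + 2 = 17.
  i=5: a_5=1, p_5 = 1*62 + 11 = 73, q_5 = 1*17 + 3 = 20.
q_5 = 20 > 18, so the last convergent with denominator <= 18 is p_4/q_4 = 62/17.
The closest fraction with denominator <= 18 is either p_4/q_4 or the intermediate fraction (k*p_4 + p_3)/(k*q_4 + q_3) with the largest k >= 1 whose denominator stays <= 18; these approach x as k grows, and every other convergent or intermediate fraction in range is farther away.
Largest k: floor((18 - q_3)/q_4) = floor((18 - 3)/17) = 0.
Since k = 0, no intermediate fraction beyond p_4/q_4 has denominator <= 18, so the convergent 62/17 is the closest (its error is |500*17 - 62*137|/(137*17) = 6/2329).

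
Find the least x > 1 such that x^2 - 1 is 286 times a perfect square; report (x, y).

(x, y) = (561835, 33222)

First expand sqrt(286) as a continued fraction. With x_i = (sqrt(286) + m_i)/d_i and (m_0, d_0) = (0, 1): a_0 = floor(sqrt(286)) = 16, since 16^2 = 256 <= 286 < 289 = 17^2.
Iterate m_{i+1} = d_i*a_i - m_i, d_{i+1} = (286 - m_{i+1}^2)/d_i, a_{i+1} = floor((a_0 + m_{i+1})/d_{i+1}):
  m_1 = 1*16 - 0 = 16, d_1 = (286 - 16^2)/1 = 30/1 = 30, a_1 = floor((16 + 16)/30) = 1.
  m_2 = 30*1 - 16 = 14, d_2 = (286 - 14^2)/30 = 90/30 = 3, a_2 = floor((16 + 14)/3) = 10.
  m_3 = 3*10 - 14 = 16, d_3 = (286 - 16^2)/3 = 30/3 = 10, a_3 = floor((16 + 16)/10) = 3.
  m_4 = 10*3 - 16 = 14, d_4 = (286 - 14^2)/10 = 90/10 = 9, a_4 = floor((16 + 14)/9) = 3.
  m_5 = 9*3 - 14 = 13, d_5 = (286 - 13^2)/9 = 117/9 = 13, a_5 = floor((16 + 13)/13) = 2.
  m_6 = 13*2 - 13 = 13, d_6 = (286 - 13^2)/13 = 117/13 = 9, a_6 = floor((16 + 13)/9) = 3.
  m_7 = 9*3 - 13 = 14, d_7 = (286 - 14^2)/9 = 90/9 = 10, a_7 = floor((16 + 14)/10) = 3.
  m_8 = 10*3 - 14 = 16, d_8 = (286 - 16^2)/10 = 30/10 = 3, a_8 = floor((16 + 16)/3) = 10.
  m_9 = 3*10 - 16 = 14, d_9 = (286 - 14^2)/3 = 90/3 = 30, a_9 = floor((16 + 14)/30) = 1.
  m_10 = 30*1 - 14 = 16, d_10 = (286 - 16^2)/30 = 30/30 = 1, a_10 = floor((16 + 16)/1) = 32.
  m_11 = 1*32 - 16 = 16, d_11 = (286 - 16^2)/1 = 30/1 = 30: (m_11, d_11) = (m_1, d_1) = (16, 30), so from here the quotients repeat a_1, ..., a_10; the period length is 10.
So sqrt(286) = [16; (1, 10, 3, 3, 2, 3, 3, 10, 1, 32)] with period length k = 10.
k is even, so the fundamental solution of x^2 - 286y^2 = 1 is (p_{k-1}, q_{k-1}) = (p_9, q_9); compute convergents through index 9.
Convergents (p_i = a_i*p_{i-1} + p_{i-2}, q_i = a_i*q_{i-1} + q_{i-2} with p_{-2}=0, p_{-1}=1, q_{-2}=1, q_{-1}=0):
  i=0: a_0=16, p_0 = 16*1 + 0 = 16, q_0 = 16*0 + 1 = 1.
  i=1: a_1=1, p_1 = 1*16 + 1 = 17, q_1 = 1*1 + 0 = 1.
  i=2: a_2=10, p_2 = 10*17 + 16 = 186, q_2 = 10*1 + 1 = 11.
  i=3: a_3=3, p_3 = 3*186 + 17 = 575, q_3 = 3*11 + 1 = 34.
  i=4: a_4=3, p_4 = 3*575 + 186 = 1911, q_4 = 3*34 + 11 = 113.
  i=5: a_5=2, p_5 = 2*1911 + 575 = 4397, q_5 = 2*113 + 34 = 260.
  i=6: a_6=3, p_6 = 3*4397 + 1911 = 15102, q_6 = 3*260 + 113 = 893.
  i=7: a_7=3, p_7 = 3*15102 + 4397 = 49703, q_7 = 3*893 + 260 = 2939.
  i=8: a_8=10, p_8 = 10*49703 + 15102 = 512132, q_8 = 10*2939 + 893 = 30283.
  i=9: a_9=1, p_9 = 1*512132 + 49703 = 561835, q_9 = 1*30283 + 2939 = 33222.
Check: 561835^2 - 286*33222^2 = 315658567225 - 315658567224 = 1, so (x, y) = (561835, 33222) solves the equation, and by the theorem it is the least positive solution.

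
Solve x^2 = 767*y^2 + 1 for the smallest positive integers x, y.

First expand sqrt(767) as a continued fraction. With x_i = (sqrt(767) + m_i)/d_i and (m_0, d_0) = (0, 1): a_0 = floor(sqrt(767)) = 27, since 27^2 = 729 <= 767 < 784 = 28^2.
Iterate m_{i+1} = d_i*a_i - m_i, d_{i+1} = (767 - m_{i+1}^2)/d_i, a_{i+1} = floor((a_0 + m_{i+1})/d_{i+1}):
  m_1 = 1*27 - 0 = 27, d_1 = (767 - 27^2)/1 = 38/1 = 38, a_1 = floor((27 + 27)/38) = 1.
  m_2 = 38*1 - 27 = 11, d_2 = (767 - 11^2)/38 = 646/38 = 17, a_2 = floor((27 + 11)/17) = 2.
  m_3 = 17*2 - 11 = 23, d_3 = (767 - 23^2)/17 = 238/17 = 14, a_3 = floor((27 + 23)/14) = 3.
  m_4 = 14*3 - 23 = 19, d_4 = (767 - 19^2)/14 = 406/14 = 29, a_4 = floor((27 + 19)/29) = 1.
  m_5 = 29*1 - 19 = 10, d_5 = (767 - 10^2)/29 = 667/29 = 23, a_5 = floor((27 + 10)/23) = 1.
  m_6 = 23*1 - 10 = 13, d_6 = (767 - 13^2)/23 = 598/23 = 26, a_6 = floor((27 + 13)/26) = 1.
  m_7 = 26*1 - 13 = 13, d_7 = (767 - 13^2)/26 = 598/26 = 23, a_7 = floor((27 + 13)/23) = 1.
  m_8 = 23*1 - 13 = 10, d_8 = (767 - 10^2)/23 = 667/23 = 29, a_8 = floor((27 + 10)/29) = 1.
  m_9 = 29*1 - 10 = 19, d_9 = (767 - 19^2)/29 = 406/29 = 14, a_9 = floor((27 + 19)/14) = 3.
  m_10 = 14*3 - 19 = 23, d_10 = (767 - 23^2)/14 = 238/14 = 17, a_10 = floor((27 + 23)/17) = 2.
  m_11 = 17*2 - 23 = 11, d_11 = (767 - 11^2)/17 = 646/17 = 38, a_11 = floor((27 + 11)/38) = 1.
  m_12 = 38*1 - 11 = 27, d_12 = (767 - 27^2)/38 = 38/38 = 1, a_12 = floor((27 + 27)/1) = 54.
  m_13 = 1*54 - 27 = 27, d_13 = (767 - 27^2)/1 = 38/1 = 38: (m_13, d_13) = (m_1, d_1) = (27, 38), so from here the quotients repeat a_1, ..., a_12; the period length is 12.
So sqrt(767) = [27; (1, 2, 3, 1, 1, 1, 1, 1, 3, 2, 1, 54)] with period length k = 12.
k is even, so the fundamental solution of x^2 - 767y^2 = 1 is (p_{k-1}, q_{k-1}) = (p_11, q_11); compute convergents through index 11.
Convergents (p_i = a_i*p_{i-1} + p_{i-2}, q_i = a_i*q_{i-1} + q_{i-2} with p_{-2}=0, p_{-1}=1, q_{-2}=1, q_{-1}=0):
  i=0: a_0=27, p_0 = 27*1 + 0 = 27, q_0 = 27*0 + 1 = 1.
  i=1: a_1=1, p_1 = 1*27 + 1 = 28, q_1 = 1*1 + 0 = 1.
  i=2: a_2=2, p_2 = 2*28 + 27 = 83, q_2 = 2*1 + 1 = 3.
  i=3: a_3=3, p_3 = 3*83 + 28 = 277, q_3 = 3*3 + 1 = 10.
  i=4: a_4=1, p_4 = 1*277 + 83 = 360, q_4 = 1*10 + 3 = 13.
  i=5: a_5=1, p_5 = 1*360 + 277 = 637, q_5 = 1*13 + 10 = 23.
  i=6: a_6=1, p_6 = 1*637 + 360 = 997, q_6 = 1*23 + 13 = 36.
  i=7: a_7=1, p_7 = 1*997 + 637 = 1634, q_7 = 1*36 + 23 = 59.
  i=8: a_8=1, p_8 = 1*1634 + 997 = 2631, q_8 = 1*59 + 36 = 95.
  i=9: a_9=3, p_9 = 3*2631 + 1634 = 9527, q_9 = 3*95 + 59 = 344.
  i=10: a_10=2, p_10 = 2*9527 + 2631 = 21685, q_10 = 2*344 + 95 = 783.
  i=11: a_11=1, p_11 = 1*21685 + 9527 = 31212, q_11 = 1*783 + 344 = 1127.
Check: 31212^2 - 767*1127^2 = 974188944 - 974188943 = 1, so (x, y) = (31212, 1127) solves the equation, and by the theorem it is the least positive solution.

(x, y) = (31212, 1127)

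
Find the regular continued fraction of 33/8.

Run the Euclidean algorithm on 33 and 8; the successive quotients are the partial quotients a_0, a_1, ... (each step inverts the fractional part left over by the previous one):
  33 = 4*8 + 1, so a_0 = 4.
  8 = 8*1 + 0, so a_1 = 8.
The remainder reaches 0 after 2 divisions, so the expansion has 2 partial quotients, read off in order.

[4; 8]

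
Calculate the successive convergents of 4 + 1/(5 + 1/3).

Using the convergent recurrence p_i = a_i*p_{i-1} + p_{i-2}, q_i = a_i*q_{i-1} + q_{i-2} with p_{-2}=0, p_{-1}=1, q_{-2}=1, q_{-1}=0:
  i=0: a_0=4, p_0 = 4*1 + 0 = 4, q_0 = 4*0 + 1 = 1.
  i=1: a_1=5, p_1 = 5*4 + 1 = 21, q_1 = 5*1 + 0 = 5.
  i=2: a_2=3, p_2 = 3*21 + 4 = 67, q_2 = 3*5 + 1 = 16.

4/1, 21/5, 67/16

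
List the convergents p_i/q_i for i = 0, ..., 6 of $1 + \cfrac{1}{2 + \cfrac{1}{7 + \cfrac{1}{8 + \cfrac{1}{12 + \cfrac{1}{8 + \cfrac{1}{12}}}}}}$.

1/1, 3/2, 22/15, 179/122, 2170/1479, 17539/11954, 212638/144927

Using the convergent recurrence p_i = a_i*p_{i-1} + p_{i-2}, q_i = a_i*q_{i-1} + q_{i-2} with p_{-2}=0, p_{-1}=1, q_{-2}=1, q_{-1}=0:
  i=0: a_0=1, p_0 = 1*1 + 0 = 1, q_0 = 1*0 + 1 = 1.
  i=1: a_1=2, p_1 = 2*1 + 1 = 3, q_1 = 2*1 + 0 = 2.
  i=2: a_2=7, p_2 = 7*3 + 1 = 22, q_2 = 7*2 + 1 = 15.
  i=3: a_3=8, p_3 = 8*22 + 3 = 179, q_3 = 8*15 + 2 = 122.
  i=4: a_4=12, p_4 = 12*179 + 22 = 2170, q_4 = 12*122 + 15 = 1479.
  i=5: a_5=8, p_5 = 8*2170 + 179 = 17539, q_5 = 8*1479 + 122 = 11954.
  i=6: a_6=12, p_6 = 12*17539 + 2170 = 212638, q_6 = 12*11954 + 1479 = 144927.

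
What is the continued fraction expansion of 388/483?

Run the Euclidean algorithm on 388 and 483; the successive quotients are the partial quotients a_0, a_1, ... (each step inverts the fractional part left over by the previous one):
  388 = 0*483 + 388, so a_0 = 0.
  483 = 1*388 + 95, so a_1 = 1.
  388 = 4*95 + 8, so a_2 = 4.
  95 = 11*8 + 7, so a_3 = 11.
  8 = 1*7 + 1, so a_4 = 1.
  7 = 7*1 + 0, so a_5 = 7.
The remainder reaches 0 after 6 divisions, so the expansion has 6 partial quotients, read off in order.

[0; 1, 4, 11, 1, 7]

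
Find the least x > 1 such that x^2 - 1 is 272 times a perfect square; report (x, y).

(x, y) = (33, 2)

First expand sqrt(272) as a continued fraction. With x_i = (sqrt(272) + m_i)/d_i and (m_0, d_0) = (0, 1): a_0 = floor(sqrt(272)) = 16, since 16^2 = 256 <= 272 < 289 = 17^2.
Iterate m_{i+1} = d_i*a_i - m_i, d_{i+1} = (272 - m_{i+1}^2)/d_i, a_{i+1} = floor((a_0 + m_{i+1})/d_{i+1}):
  m_1 = 1*16 - 0 = 16, d_1 = (272 - 16^2)/1 = 16/1 = 16, a_1 = floor((16 + 16)/16) = 2.
  m_2 = 16*2 - 16 = 16, d_2 = (272 - 16^2)/16 = 16/16 = 1, a_2 = floor((16 + 16)/1) = 32.
  m_3 = 1*32 - 16 = 16, d_3 = (272 - 16^2)/1 = 16/1 = 16: (m_3, d_3) = (m_1, d_1) = (16, 16), so from here the quotients repeat a_1, a_2; the period length is 2.
So sqrt(272) = [16; (2, 32)] with period length k = 2.
k is even, so the fundamental solution of x^2 - 272y^2 = 1 is (p_{k-1}, q_{k-1}) = (p_1, q_1); compute convergents through index 1.
Convergents (p_i = a_i*p_{i-1} + p_{i-2}, q_i = a_i*q_{i-1} + q_{i-2} with p_{-2}=0, p_{-1}=1, q_{-2}=1, q_{-1}=0):
  i=0: a_0=16, p_0 = 16*1 + 0 = 16, q_0 = 16*0 + 1 = 1.
  i=1: a_1=2, p_1 = 2*16 + 1 = 33, q_1 = 2*1 + 0 = 2.
Check: 33^2 - 272*2^2 = 1089 - 1088 = 1, so (x, y) = (33, 2) solves the equation, and by the theorem it is the least positive solution.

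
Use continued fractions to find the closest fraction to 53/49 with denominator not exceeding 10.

11/10

Expand x = 53/49 as a continued fraction with the Euclidean algorithm:
  53 = 1*49 + 4, so a_0 = 1.
  49 = 12*4 + 1, so a_1 = 12.
  4 = 4*1 + 0, so a_2 = 4.
so x = [1; 12, 4].
Convergents (p_i = a_i*p_{i-1} + p_{i-2}, q_i = a_i*q_{i-1} + q_{i-2} with p_{-2}=0, p_{-1}=1, q_{-2}=1, q_{-1}=0), until the denominator exceeds 10:
  i=0: a_0=1, p_0 = 1*1 + 0 = 1, q_0 = 1*0 + 1 = 1.
  i=1: a_1=12, p_1 = 12*1 + 1 = 13, q_1 = 12*1 + 0 = 12.
q_1 = 12 > 10, so the last convergent with denominator <= 10 is p_0/q_0 = 1/1.
The closest fraction with denominator <= 10 is either p_0/q_0 or the intermediate fraction (k*p_0 + p_{-1})/(k*q_0 + q_{-1}) with the largest k >= 1 whose denominator stays <= 10; these approach x as k grows, and every other convergent or intermediate fraction in range is farther away.
Largest k: floor((10 - q_{-1})/q_0) = floor((10 - 0)/1) = 10 (using the seeds p_{-1} = 1, q_{-1} = 0).
That gives (10*1 + 1)/(10*1 + 0) = 11/10.
Compare the errors: |x - 1/1| = |53*1 - 1*49|/(49*1) = 4/49, and |x - 11/10| = |53*10 - 11*49|/(49*10) = 9/490.
Cross-multiplying, 9*49 = 441 < 1960 = 4*490, so 9/490 is smaller: the intermediate fraction 11/10 is closer to x than 1/1.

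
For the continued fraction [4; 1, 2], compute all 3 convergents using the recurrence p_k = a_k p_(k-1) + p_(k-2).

4/1, 5/1, 14/3

Using the convergent recurrence p_i = a_i*p_{i-1} + p_{i-2}, q_i = a_i*q_{i-1} + q_{i-2} with p_{-2}=0, p_{-1}=1, q_{-2}=1, q_{-1}=0:
  i=0: a_0=4, p_0 = 4*1 + 0 = 4, q_0 = 4*0 + 1 = 1.
  i=1: a_1=1, p_1 = 1*4 + 1 = 5, q_1 = 1*1 + 0 = 1.
  i=2: a_2=2, p_2 = 2*5 + 4 = 14, q_2 = 2*1 + 1 = 3.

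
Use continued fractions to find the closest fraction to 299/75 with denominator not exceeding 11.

4/1

Expand x = 299/75 as a continued fraction with the Euclidean algorithm:
  299 = 3*75 + 74, so a_0 = 3.
  75 = 1*74 + 1, so a_1 = 1.
  74 = 74*1 + 0, so a_2 = 74.
so x = [3; 1, 74].
Convergents (p_i = a_i*p_{i-1} + p_{i-2}, q_i = a_i*q_{i-1} + q_{i-2} with p_{-2}=0, p_{-1}=1, q_{-2}=1, q_{-1}=0), until the denominator exceeds 11:
  i=0: a_0=3, p_0 = 3*1 + 0 = 3, q_0 = 3*0 + 1 = 1.
  i=1: a_1=1, p_1 = 1*3 + 1 = 4, q_1 = 1*1 + 0 = 1.
  i=2: a_2=74, p_2 = 74*4 + 3 = 299, q_2 = 74*1 + 1 = 75.
q_2 = 75 > 11, so the last convergent with denominator <= 11 is p_1/q_1 = 4/1.
The closest fraction with denominator <= 11 is either p_1/q_1 or the intermediate fraction (k*p_1 + p_0)/(k*q_1 + q_0) with the largest k >= 1 whose denominator stays <= 11; these approach x as k grows, and every other convergent or intermediate fraction in range is farther away.
Largest k: floor((11 - q_0)/q_1) = floor((11 - 1)/1) = 10.
That gives (10*4 + 3)/(10*1 + 1) = 43/11.
Compare the errors: |x - 4/1| = |299*1 - 4*75|/(75*1) = 1/75, and |x - 43/11| = |299*11 - 43*75|/(75*11) = 64/825.
Cross-multiplying, 1*825 = 825 < 4800 = 64*75, so 1/75 is smaller: the convergent 4/1 is closer to x than 43/11.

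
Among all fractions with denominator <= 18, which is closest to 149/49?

55/18

Expand x = 149/49 as a continued fraction with the Euclidean algorithm:
  149 = 3*49 + 2, so a_0 = 3.
  49 = 24*2 + 1, so a_1 = 24.
  2 = 2*1 + 0, so a_2 = 2.
so x = [3; 24, 2].
Convergents (p_i = a_i*p_{i-1} + p_{i-2}, q_i = a_i*q_{i-1} + q_{i-2} with p_{-2}=0, p_{-1}=1, q_{-2}=1, q_{-1}=0), until the denominator exceeds 18:
  i=0: a_0=3, p_0 = 3*1 + 0 = 3, q_0 = 3*0 + 1 = 1.
  i=1: a_1=24, p_1 = 24*3 + 1 = 73, q_1 = 24*1 + 0 = 24.
q_1 = 24 > 18, so the last convergent with denominator <= 18 is p_0/q_0 = 3/1.
The closest fraction with denominator <= 18 is either p_0/q_0 or the intermediate fraction (k*p_0 + p_{-1})/(k*q_0 + q_{-1}) with the largest k >= 1 whose denominator stays <= 18; these approach x as k grows, and every other convergent or intermediate fraction in range is farther away.
Largest k: floor((18 - q_{-1})/q_0) = floor((18 - 0)/1) = 18 (using the seeds p_{-1} = 1, q_{-1} = 0).
That gives (18*3 + 1)/(18*1 + 0) = 55/18.
Compare the errors: |x - 3/1| = |149*1 - 3*49|/(49*1) = 2/49, and |x - 55/18| = |149*18 - 55*49|/(49*18) = 13/882.
Cross-multiplying, 13*49 = 637 < 1764 = 2*882, so 13/882 is smaller: the intermediate fraction 55/18 is closer to x than 3/1.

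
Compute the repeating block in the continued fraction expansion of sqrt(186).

Write x_i = (sqrt(186) + m_i)/d_i with (m_0, d_0) = (0, 1). a_0 = floor(sqrt(186)) = 13, since 13^2 = 169 <= 186 < 196 = 14^2.
Iterate m_{i+1} = d_i*a_i - m_i, d_{i+1} = (186 - m_{i+1}^2)/d_i, a_{i+1} = floor((a_0 + m_{i+1})/d_{i+1}):
  m_1 = 1*13 - 0 = 13, d_1 = (186 - 13^2)/1 = 17/1 = 17, a_1 = floor((13 + 13)/17) = 1.
  m_2 = 17*1 - 13 = 4, d_2 = (186 - 4^2)/17 = 170/17 = 10, a_2 = floor((13 + 4)/10) = 1.
  m_3 = 10*1 - 4 = 6, d_3 = (186 - 6^2)/10 = 150/10 = 15, a_3 = floor((13 + 6)/15) = 1.
  m_4 = 15*1 - 6 = 9, d_4 = (186 - 9^2)/15 = 105/15 = 7, a_4 = floor((13 + 9)/7) = 3.
  m_5 = 7*3 - 9 = 12, d_5 = (186 - 12^2)/7 = 42/7 = 6, a_5 = floor((13 + 12)/6) = 4.
  m_6 = 6*4 - 12 = 12, d_6 = (186 - 12^2)/6 = 42/6 = 7, a_6 = floor((13 + 12)/7) = 3.
  m_7 = 7*3 - 12 = 9, d_7 = (186 - 9^2)/7 = 105/7 = 15, a_7 = floor((13 + 9)/15) = 1.
  m_8 = 15*1 - 9 = 6, d_8 = (186 - 6^2)/15 = 150/15 = 10, a_8 = floor((13 + 6)/10) = 1.
  m_9 = 10*1 - 6 = 4, d_9 = (186 - 4^2)/10 = 170/10 = 17, a_9 = floor((13 + 4)/17) = 1.
  m_10 = 17*1 - 4 = 13, d_10 = (186 - 13^2)/17 = 17/17 = 1, a_10 = floor((13 + 13)/1) = 26.
  m_11 = 1*26 - 13 = 13, d_11 = (186 - 13^2)/1 = 17/1 = 17: (m_11, d_11) = (m_1, d_1) = (13, 17), so from here the quotients repeat a_1, ..., a_10; the period length is 10.
Hence the expansion of sqrt(186) is a_0 = 13 followed by the repeating block 1, 1, 1, 3, 4, 3, 1, 1, 1, 26 (period 10).

[13; (1, 1, 1, 3, 4, 3, 1, 1, 1, 26)]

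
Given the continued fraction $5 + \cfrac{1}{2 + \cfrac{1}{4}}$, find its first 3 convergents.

Using the convergent recurrence p_i = a_i*p_{i-1} + p_{i-2}, q_i = a_i*q_{i-1} + q_{i-2} with p_{-2}=0, p_{-1}=1, q_{-2}=1, q_{-1}=0:
  i=0: a_0=5, p_0 = 5*1 + 0 = 5, q_0 = 5*0 + 1 = 1.
  i=1: a_1=2, p_1 = 2*5 + 1 = 11, q_1 = 2*1 + 0 = 2.
  i=2: a_2=4, p_2 = 4*11 + 5 = 49, q_2 = 4*2 + 1 = 9.

5/1, 11/2, 49/9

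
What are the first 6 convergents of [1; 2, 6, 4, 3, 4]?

1/1, 3/2, 19/13, 79/54, 256/175, 1103/754

Using the convergent recurrence p_i = a_i*p_{i-1} + p_{i-2}, q_i = a_i*q_{i-1} + q_{i-2} with p_{-2}=0, p_{-1}=1, q_{-2}=1, q_{-1}=0:
  i=0: a_0=1, p_0 = 1*1 + 0 = 1, q_0 = 1*0 + 1 = 1.
  i=1: a_1=2, p_1 = 2*1 + 1 = 3, q_1 = 2*1 + 0 = 2.
  i=2: a_2=6, p_2 = 6*3 + 1 = 19, q_2 = 6*2 + 1 = 13.
  i=3: a_3=4, p_3 = 4*19 + 3 = 79, q_3 = 4*13 + 2 = 54.
  i=4: a_4=3, p_4 = 3*79 + 19 = 256, q_4 = 3*54 + 13 = 175.
  i=5: a_5=4, p_5 = 4*256 + 79 = 1103, q_5 = 4*175 + 54 = 754.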